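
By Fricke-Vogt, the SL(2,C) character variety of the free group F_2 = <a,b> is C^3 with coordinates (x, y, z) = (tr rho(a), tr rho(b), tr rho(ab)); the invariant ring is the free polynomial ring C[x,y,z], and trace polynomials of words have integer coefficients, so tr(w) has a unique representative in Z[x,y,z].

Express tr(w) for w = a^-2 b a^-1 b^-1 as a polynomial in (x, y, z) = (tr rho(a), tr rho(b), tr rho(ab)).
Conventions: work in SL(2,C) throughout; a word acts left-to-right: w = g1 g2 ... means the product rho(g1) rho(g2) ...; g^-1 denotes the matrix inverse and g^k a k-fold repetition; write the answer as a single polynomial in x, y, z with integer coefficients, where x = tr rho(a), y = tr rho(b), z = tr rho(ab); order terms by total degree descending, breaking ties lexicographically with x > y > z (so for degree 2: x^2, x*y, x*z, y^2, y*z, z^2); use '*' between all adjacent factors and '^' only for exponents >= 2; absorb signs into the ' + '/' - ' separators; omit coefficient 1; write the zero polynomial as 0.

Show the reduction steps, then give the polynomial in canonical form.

tr(a^-1 b) = tr(b) * tr(a) - tr(b a) = x*y - z
tr(a^-2 b) = tr(a^-1 b) * tr(a) - tr(a^-1 b a) = x^2*y - x*z - y
tr(a^-2 b a^-1) = tr(a^-2 b) * tr(a) - tr(a^-2 b a) = x^3*y - x^2*z - 2*x*y + z
tr(b^2) = tr(b) * tr(b) - tr(1) = y^2 - 2
tr(b^2 a) = tr(b) * tr(a b) - tr(a) = y*z - x
tr(b a^-1 b) = tr(b^2) * tr(a) - tr(b^2 a) = x*y^2 - y*z - x
tr(b a b a) = tr(b a) * tr(b a) - tr(1)   [split at repeated b] = z^2 - 2
tr(b a^-1 b a) = tr(b a b) * tr(a) - tr(b a b a) = x*y*z - x^2 - z^2 + 2
tr(a^-1 b a^-1 b) = tr(b a^-1 b) * tr(a) - tr(b a^-1 b a) = x^2*y^2 - 2*x*y*z + z^2 - 2
tr(a^-2 b a^-1 b) = tr(a^-1 b a^-1 b) * tr(a) - tr(a^-1 b a^-1 b a) = x^3*y^2 - 2*x^2*y*z - x*y^2 + x*z^2 + y*z - x
tr(a^-2 b a^-1 b^-1) = tr(a^-2 b a^-1) * tr(b) - tr(a^-2 b a^-1 b) = x^2*y*z - x*y^2 - x*z^2 + x

x^2*y*z - x*y^2 - x*z^2 + x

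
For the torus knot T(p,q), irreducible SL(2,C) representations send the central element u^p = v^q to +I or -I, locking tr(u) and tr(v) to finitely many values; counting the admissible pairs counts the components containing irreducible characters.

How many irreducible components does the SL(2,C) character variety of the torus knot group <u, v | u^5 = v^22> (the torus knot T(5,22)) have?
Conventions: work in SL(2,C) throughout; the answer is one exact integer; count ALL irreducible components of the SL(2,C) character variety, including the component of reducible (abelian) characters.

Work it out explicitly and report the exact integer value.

For T(5,22): irreducibility forces the central element u^5 = v^22 to one of +I, -I.
So on each irreducible component the traces are pinned: tr(u) = 2*cos(pi*alpha/5) with 1 <= alpha <= 4, tr(v) = 2*cos(pi*beta/22) with 1 <= beta <= 21.
u^5 = (-1)^alpha I and v^22 = (-1)^beta I must agree, so alpha and beta have equal parity.
count pairs: odd alpha (2 choices) x odd beta (11), plus even alpha (2) x even beta (10): 2*11 + 2*10 = 42.
That is 42 components of irreducible characters, and with the reducible (abelian) component the total is 43.

43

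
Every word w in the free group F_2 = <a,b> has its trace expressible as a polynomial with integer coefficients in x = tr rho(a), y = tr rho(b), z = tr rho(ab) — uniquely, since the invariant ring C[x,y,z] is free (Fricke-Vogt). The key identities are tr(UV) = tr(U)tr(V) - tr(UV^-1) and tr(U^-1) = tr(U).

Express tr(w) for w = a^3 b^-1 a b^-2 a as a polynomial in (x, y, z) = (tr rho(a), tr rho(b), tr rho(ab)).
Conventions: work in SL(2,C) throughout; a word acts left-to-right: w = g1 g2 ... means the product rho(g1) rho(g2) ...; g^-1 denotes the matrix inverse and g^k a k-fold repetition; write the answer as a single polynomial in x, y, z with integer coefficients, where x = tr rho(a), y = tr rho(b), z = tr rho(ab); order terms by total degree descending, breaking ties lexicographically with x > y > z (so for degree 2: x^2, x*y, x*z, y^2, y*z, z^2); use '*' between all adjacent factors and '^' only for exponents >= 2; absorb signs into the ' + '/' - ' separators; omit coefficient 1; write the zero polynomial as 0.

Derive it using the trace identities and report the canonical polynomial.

x^5*y^3 - 2*x^4*y^2*z - x^5*y - 3*x^3*y^3 + x^3*y*z^2 + x^4*z + 5*x^2*y^2*z + 3*x^3*y + x*y^3 - 2*x*y*z^2 - 3*x^2*z - y^2*z + z

next, tr(a^2) = tr(a) * tr(a) - tr(1) = x^2 - 2
and tr(a^3) = tr(a) * tr(a^2) - tr(a) = x^3 - 3*x
tr(a^4) = tr(a) * tr(a^3) - tr(a^2) = x^4 - 4*x^2 + 2
tr(a^5) = tr(a) * tr(a^4) - tr(a^3) = x^5 - 5*x^3 + 5*x
next, tr(b a^2) = tr(a) * tr(b a) - tr(b) = x*z - y
next, tr(b a^3) = tr(a) * tr(b a^2) - tr(b a) = x^2*z - x*y - z
and tr(b a^4) = tr(a) * tr(b a^3) - tr(b a^2) = x^3*z - x^2*y - 2*x*z + y
tr(a^5 b) = tr(a) * tr(b a^4) - tr(b a^3) = x^4*z - x^3*y - 3*x^2*z + 2*x*y + z
tr(a^4 b^-1 a) = tr(a^5) * tr(b) - tr(a^5 b) = x^5*y - x^4*z - 4*x^3*y + 3*x^2*z + 3*x*y - z
next, tr(b a b a) = tr(b a) * tr(b a) - tr(1) = z^2 - 2
tr(b a b) = tr(b) * tr(a b) - tr(a) = y*z - x
tr(b a b a^2) = tr(a) * tr(b a b a) - tr(b a b) = x*z^2 - y*z - x
next, tr(b a b a^3) = tr(a) * tr(b a b a^2) - tr(b a b a) = x^2*z^2 - x*y*z - x^2 - z^2 + 2
next, tr(a b a^4 b) = tr(a) * tr(b a b a^3) - tr(b a b a^2) = x^3*z^2 - x^2*y*z - x^3 - 2*x*z^2 + y*z + 3*x
tr(a^4 b^-1 a b) = tr(a b a^4) * tr(b) - tr(a b a^4 b) = x^4*y*z - x^3*y^2 - x^3*z^2 - 2*x^2*y*z + x^3 + 2*x*y^2 + 2*x*z^2 - 3*x
next, tr(a^4 b^-1 a b^-1) = tr(a^4 b^-1 a) * tr(b) - tr(a^4 b^-1 a b) = x^5*y^2 - 2*x^4*y*z - 3*x^3*y^2 + x^3*z^2 + 5*x^2*y*z - x^3 + x*y^2 - 2*x*z^2 - y*z + 3*x
tr(a^3 b^-1 a b^-2 a) = tr(a^4 b^-1 a b^-1) * tr(b) - tr(a^4 b^-1 a) = x^5*y^3 - 2*x^4*y^2*z - x^5*y - 3*x^3*y^3 + x^3*y*z^2 + x^4*z + 5*x^2*y^2*z + 3*x^3*y + x*y^3 - 2*x*y*z^2 - 3*x^2*z - y^2*z + z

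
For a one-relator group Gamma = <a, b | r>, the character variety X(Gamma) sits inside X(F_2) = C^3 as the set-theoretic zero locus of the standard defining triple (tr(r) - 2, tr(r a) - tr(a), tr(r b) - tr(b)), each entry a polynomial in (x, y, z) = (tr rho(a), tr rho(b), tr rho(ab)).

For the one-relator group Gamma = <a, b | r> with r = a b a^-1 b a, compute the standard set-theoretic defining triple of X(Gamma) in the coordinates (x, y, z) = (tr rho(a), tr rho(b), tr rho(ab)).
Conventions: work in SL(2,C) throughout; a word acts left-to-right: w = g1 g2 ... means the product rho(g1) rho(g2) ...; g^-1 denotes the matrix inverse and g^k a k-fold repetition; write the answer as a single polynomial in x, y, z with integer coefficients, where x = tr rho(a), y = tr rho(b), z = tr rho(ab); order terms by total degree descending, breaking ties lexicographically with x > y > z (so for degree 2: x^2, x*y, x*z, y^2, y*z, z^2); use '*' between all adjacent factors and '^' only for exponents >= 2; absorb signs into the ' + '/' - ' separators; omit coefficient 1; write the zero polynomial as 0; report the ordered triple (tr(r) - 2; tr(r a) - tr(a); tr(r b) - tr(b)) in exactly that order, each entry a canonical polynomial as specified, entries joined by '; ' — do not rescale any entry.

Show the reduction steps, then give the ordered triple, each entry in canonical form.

tr(a^2 b) = tr(a) * tr(b a) - tr(b) = x*z - y
tr(a^2) = tr(a) * tr(a) - tr(1) = x^2 - 2
tr(b a^2 b) = tr(b) * tr(a^2 b) - tr(a^2) = x*y*z - x^2 - y^2 + 2
tr(b a b a) = tr(b a) * tr(b a) - tr(1) = z^2 - 2
tr(b a b) = tr(b) * tr(a b) - tr(a) = y*z - x
tr(b a^2 b a) = tr(a) * tr(b a b a) - tr(b a b) = x*z^2 - y*z - x
tr(a b a^-1 b a) = tr(b a^2 b) * tr(a) - tr(b a^2 b a) = x^2*y*z - x^3 - x*y^2 - x*z^2 + y*z + 3*x
tr(a^3 b) = tr(a) * tr(b a^2) - tr(b a) = x^2*z - x*y - z
tr(a^3) = tr(a) * tr(a^2) - tr(a) = x^3 - 3*x
tr(b a^3 b) = tr(b) * tr(a^3 b) - tr(a^3) = x^2*y*z - x^3 - x*y^2 - y*z + 3*x
tr(b a^3 b a) = tr(a) * tr(b a b a^2) - tr(b a b a) = x^2*z^2 - x*y*z - x^2 - z^2 + 2
tr(a b a^-1 b a^2) = tr(b a^3 b) * tr(a) - tr(b a^3 b a) = x^3*y*z - x^4 - x^2*y^2 - x^2*z^2 + 4*x^2 + z^2 - 2
tr(b a b a b) = tr(b) * tr(a b a b) - tr(a b a)  (reduce the b square) = y*z^2 - x*z - y
tr(b a b a b a) = tr(a b) * tr(a b a b) - tr(a^-1 b^-1)  (split on a) = z^3 - 3*z
tr(a b a^-1 b a b) = tr(b a b a b) * tr(a) - tr(b a b a b a)  (eliminate a^-1) = x*y*z^2 - x^2*z - z^3 - x*y + 3*z
assemble the triple (tr(r) - 2; tr(r a) - x; tr(r b) - y)

x^2*y*z - x^3 - x*y^2 - x*z^2 + y*z + 3*x - 2; x^3*y*z - x^4 - x^2*y^2 - x^2*z^2 + 4*x^2 + z^2 - x - 2; x*y*z^2 - x^2*z - z^3 - x*y - y + 3*z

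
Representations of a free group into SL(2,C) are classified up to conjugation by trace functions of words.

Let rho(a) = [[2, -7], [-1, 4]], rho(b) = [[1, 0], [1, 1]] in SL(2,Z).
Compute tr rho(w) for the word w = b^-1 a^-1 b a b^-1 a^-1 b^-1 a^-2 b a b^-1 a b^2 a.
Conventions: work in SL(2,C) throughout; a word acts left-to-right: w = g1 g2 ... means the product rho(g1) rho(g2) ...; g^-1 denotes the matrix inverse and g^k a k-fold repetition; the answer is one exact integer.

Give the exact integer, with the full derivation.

rho(b^-1) = [[1, 0], [-1, 1]]
... * rho(a^-1) = [[4, 7], [1, 2]]  ->  [[4, 7], [-3, -5]]
... * rho(b) = [[1, 0], [1, 1]]  ->  [[11, 7], [-8, -5]]
... * rho(a) = [[2, -7], [-1, 4]]  ->  [[15, -49], [-11, 36]]
... * rho(b^-1) = [[1, 0], [-1, 1]]  ->  [[64, -49], [-47, 36]]
... * rho(a^-1) = [[4, 7], [1, 2]]  ->  [[207, 350], [-152, -257]]
... * rho(b^-1) = [[1, 0], [-1, 1]]  ->  [[-143, 350], [105, -257]]
... * rho(a^-1) = [[4, 7], [1, 2]]  ->  [[-222, -301], [163, 221]]
... * rho(a^-1) = [[4, 7], [1, 2]]  ->  [[-1189, -2156], [873, 1583]]
... * rho(b) = [[1, 0], [1, 1]]  ->  [[-3345, -2156], [2456, 1583]]
... * rho(a) = [[2, -7], [-1, 4]]  ->  [[-4534, 14791], [3329, -10860]]
... * rho(b^-1) = [[1, 0], [-1, 1]]  ->  [[-19325, 14791], [14189, -10860]]
... * rho(a) = [[2, -7], [-1, 4]]  ->  [[-53441, 194439], [39238, -142763]]
... * rho(b) = [[1, 0], [1, 1]]  ->  [[140998, 194439], [-103525, -142763]]
... * rho(b) = [[1, 0], [1, 1]]  ->  [[335437, 194439], [-246288, -142763]]
... * rho(a) = [[2, -7], [-1, 4]]  ->  [[476435, -1570303], [-349813, 1152964]]
tr = 476435 + 1152964 = 1629399

1629399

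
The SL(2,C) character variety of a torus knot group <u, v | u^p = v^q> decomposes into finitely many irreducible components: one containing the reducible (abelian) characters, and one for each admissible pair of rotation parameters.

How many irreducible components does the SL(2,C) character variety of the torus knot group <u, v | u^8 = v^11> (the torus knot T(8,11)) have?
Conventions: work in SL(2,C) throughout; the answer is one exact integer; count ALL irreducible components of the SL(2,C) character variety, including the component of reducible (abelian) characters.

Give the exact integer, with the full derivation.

36

For T(8,11): irreducibility forces the central element u^8 = v^11 to one of +I, -I.
So on each irreducible component the traces are pinned: tr(u) = 2*cos(pi*alpha/8) with 1 <= alpha <= 7, tr(v) = 2*cos(pi*beta/11) with 1 <= beta <= 10.
u^8 = (-1)^alpha I and v^11 = (-1)^beta I must agree, so alpha and beta have equal parity.
Counting: 4 odd alphas x 5 odd betas + 3 even alphas x 5 even betas = 20 + 15 = 35.
That is 35 components of irreducible characters, and with the reducible (abelian) component the total is 36.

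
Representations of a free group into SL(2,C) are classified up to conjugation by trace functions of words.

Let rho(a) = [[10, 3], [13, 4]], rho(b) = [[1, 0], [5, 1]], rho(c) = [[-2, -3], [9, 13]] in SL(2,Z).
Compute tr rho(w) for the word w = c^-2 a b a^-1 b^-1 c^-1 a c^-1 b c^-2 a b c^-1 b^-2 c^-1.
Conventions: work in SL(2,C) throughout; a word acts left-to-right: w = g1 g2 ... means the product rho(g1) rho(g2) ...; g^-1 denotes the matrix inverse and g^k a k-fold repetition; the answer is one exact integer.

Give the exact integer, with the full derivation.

rho(c^-1) = [[13, 3], [-9, -2]]
... * rho(c^-1) = [[13, 3], [-9, -2]]  ->  [[142, 33], [-99, -23]]
... * rho(a) = [[10, 3], [13, 4]]  ->  [[1849, 558], [-1289, -389]]
... * rho(b) = [[1, 0], [5, 1]]  ->  [[4639, 558], [-3234, -389]]
... * rho(a^-1) = [[4, -3], [-13, 10]]  ->  [[11302, -8337], [-7879, 5812]]
... * rho(b^-1) = [[1, 0], [-5, 1]]  ->  [[52987, -8337], [-36939, 5812]]
... * rho(c^-1) = [[13, 3], [-9, -2]]  ->  [[763864, 175635], [-532515, -122441]]
... * rho(a) = [[10, 3], [13, 4]]  ->  [[9921895, 2994132], [-6916883, -2087309]]
... * rho(c^-1) = [[13, 3], [-9, -2]]  ->  [[102037447, 23777421], [-71133698, -16576031]]
... * rho(b) = [[1, 0], [5, 1]]  ->  [[220924552, 23777421], [-154013853, -16576031]]
... * rho(c^-1) = [[13, 3], [-9, -2]]  ->  [[2658022387, 615218814], [-1852995810, -428889497]]
... * rho(c^-1) = [[13, 3], [-9, -2]]  ->  [[29017321705, 6743629533], [-20228940057, -4701208436]]
... * rho(a) = [[10, 3], [13, 4]]  ->  [[377840400979, 114026483247], [-263405110238, -79491653915]]
... * rho(b) = [[1, 0], [5, 1]]  ->  [[947972817214, 114026483247], [-660863379813, -79491653915]]
... * rho(c^-1) = [[13, 3], [-9, -2]]  ->  [[11297408274559, 2615865485148], [-7875799052334, -1823606831609]]
... * rho(b^-1) = [[1, 0], [-5, 1]]  ->  [[-1781919151181, 2615865485148], [1242235105711, -1823606831609]]
... * rho(b^-1) = [[1, 0], [-5, 1]]  ->  [[-14861246576921, 2615865485148], [10360269263756, -1823606831609]]
... * rho(c^-1) = [[13, 3], [-9, -2]]  ->  [[-216738994866305, -49815470701059], [151095961913309, 34728021454486]]
tr = -216738994866305 + 34728021454486 = -182010973411819

-182010973411819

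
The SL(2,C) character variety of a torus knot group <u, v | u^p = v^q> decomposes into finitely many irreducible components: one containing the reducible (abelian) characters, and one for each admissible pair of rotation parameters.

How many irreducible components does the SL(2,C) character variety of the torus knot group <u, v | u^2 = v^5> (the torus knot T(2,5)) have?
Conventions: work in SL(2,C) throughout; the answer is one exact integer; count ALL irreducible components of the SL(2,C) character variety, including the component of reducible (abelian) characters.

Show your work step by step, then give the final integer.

Gamma = < u, v | u^2 = v^5 > (torus knot T(2,5)); the central element u^2 = v^5 acts as +I or -I in any irreducible SL(2,C) representation.
So on each irreducible component the traces are pinned: tr(u) = 2*cos(pi*alpha/2) with 1 <= alpha <= 1, tr(v) = 2*cos(pi*beta/5) with 1 <= beta <= 4.
Consistency of u^2 = (-1)^alpha I with v^5 = (-1)^beta I forces alpha = beta (mod 2).
count pairs: odd alpha (1 choices) x odd beta (2), plus even alpha (0) x even beta (2): 1*2 + 0*2 = 2.
components with irreducible characters: 2; plus the single component of reducible (abelian) characters: total 3.

3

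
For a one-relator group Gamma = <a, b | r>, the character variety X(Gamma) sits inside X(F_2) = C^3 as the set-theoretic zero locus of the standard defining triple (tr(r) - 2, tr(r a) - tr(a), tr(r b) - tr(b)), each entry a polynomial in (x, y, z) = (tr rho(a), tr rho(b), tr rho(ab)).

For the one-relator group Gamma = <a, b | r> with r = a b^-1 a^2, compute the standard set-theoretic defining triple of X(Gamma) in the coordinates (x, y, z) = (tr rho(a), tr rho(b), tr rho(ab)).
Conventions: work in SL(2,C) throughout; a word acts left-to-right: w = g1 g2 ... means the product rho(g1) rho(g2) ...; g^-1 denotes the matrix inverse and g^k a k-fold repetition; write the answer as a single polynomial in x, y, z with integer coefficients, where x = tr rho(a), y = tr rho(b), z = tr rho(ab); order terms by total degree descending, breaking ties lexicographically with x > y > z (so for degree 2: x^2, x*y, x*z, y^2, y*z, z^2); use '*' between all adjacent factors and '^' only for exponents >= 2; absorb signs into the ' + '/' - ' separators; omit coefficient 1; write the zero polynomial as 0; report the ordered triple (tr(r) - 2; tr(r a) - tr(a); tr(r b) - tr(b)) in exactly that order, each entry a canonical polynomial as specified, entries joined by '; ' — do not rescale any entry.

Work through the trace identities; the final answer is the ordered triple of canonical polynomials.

tr(a^2) = tr(a) * tr(a) - tr(1)   [square of a] = x^2 - 2
tr(a^3) = tr(a) * tr(a^2) - tr(a)   [square of a] = x^3 - 3*x
tr(a b a) = tr(a) * tr(b a) - tr(b)   [square of a] = x*z - y
tr(a^3 b) = tr(a) * tr(a b a) - tr(a b)   [square of a] = x^2*z - x*y - z
tr(a b^-1 a^2) = tr(a^3) * tr(b) - tr(a^3 b)   [inverse elimination on b] = x^3*y - x^2*z - 2*x*y + z
tr(a^4) = tr(a) * tr(a^3) - tr(a^2)  (reduce the a square) = x^4 - 4*x^2 + 2
tr(a^4 b) = tr(a) * tr(a b a^2) - tr(a b a)  (reduce the a square) = x^3*z - x^2*y - 2*x*z + y
tr(a b^-1 a^3) = tr(a^4) * tr(b) - tr(a^4 b)  (eliminate b^-1) = x^4*y - x^3*z - 3*x^2*y + 2*x*z + y
tr(b a b a) = tr(b a) * tr(b a) - tr(1)  (split on b) = z^2 - 2
tr(b a b) = tr(b) * tr(a b) - tr(a)  (reduce the b square) = y*z - x
tr(a^2 b a b) = tr(a) * tr(b a b a) - tr(b a b)  (reduce the a square) = x*z^2 - y*z - x
tr(a b^-1 a^2 b) = tr(a^2 b a) * tr(b) - tr(a^2 b a b)  (eliminate b^-1) = x^2*y*z - x*y^2 - x*z^2 + x
assemble the triple (tr(r) - 2; tr(r a) - x; tr(r b) - y)

x^3*y - x^2*z - 2*x*y + z - 2; x^4*y - x^3*z - 3*x^2*y + 2*x*z - x + y; x^2*y*z - x*y^2 - x*z^2 + x - y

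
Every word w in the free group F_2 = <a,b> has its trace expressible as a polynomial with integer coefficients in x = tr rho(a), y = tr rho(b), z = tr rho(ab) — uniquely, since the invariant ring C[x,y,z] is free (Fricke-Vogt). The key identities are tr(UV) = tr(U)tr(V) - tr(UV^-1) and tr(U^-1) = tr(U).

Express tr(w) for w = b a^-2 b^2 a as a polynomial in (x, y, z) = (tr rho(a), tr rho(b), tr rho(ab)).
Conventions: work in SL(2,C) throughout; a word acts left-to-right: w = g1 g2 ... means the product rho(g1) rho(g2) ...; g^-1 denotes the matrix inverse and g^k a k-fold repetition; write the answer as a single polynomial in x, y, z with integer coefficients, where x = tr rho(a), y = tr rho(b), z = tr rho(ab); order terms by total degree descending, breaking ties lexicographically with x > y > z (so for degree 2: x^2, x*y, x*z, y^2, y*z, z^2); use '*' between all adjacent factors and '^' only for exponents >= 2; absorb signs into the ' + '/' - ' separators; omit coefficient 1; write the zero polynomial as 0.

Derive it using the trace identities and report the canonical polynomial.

trace(a b^2) = trace(b) * trace(a b) - trace(a) = y*z - x
so trace(b^2 a b) = trace(b) * trace(a b^2) - trace(a b) = y^2*z - x*y - z
reduce: trace(a b a b) = trace(a b) * trace(a b) - trace(1)   [split at repeated a] = z^2 - 2
trace(a b a) = trace(a) * trace(b a) - trace(b) = x*z - y
so trace(b^2 a b a) = trace(b) * trace(a b a b) - trace(a b a) = y*z^2 - x*z - y
trace(b^2 a b a^-1) = trace(b^2 a b) * trace(a) - trace(b^2 a b a) = x*y^2*z - x^2*y - y*z^2 + y
so trace(b a^-2 b^2 a) = trace(b^2 a b a^-1) * trace(a) - trace(b^2 a b) = x^2*y^2*z - x^3*y - x*y*z^2 - y^2*z + 2*x*y + z

x^2*y^2*z - x^3*y - x*y*z^2 - y^2*z + 2*x*y + z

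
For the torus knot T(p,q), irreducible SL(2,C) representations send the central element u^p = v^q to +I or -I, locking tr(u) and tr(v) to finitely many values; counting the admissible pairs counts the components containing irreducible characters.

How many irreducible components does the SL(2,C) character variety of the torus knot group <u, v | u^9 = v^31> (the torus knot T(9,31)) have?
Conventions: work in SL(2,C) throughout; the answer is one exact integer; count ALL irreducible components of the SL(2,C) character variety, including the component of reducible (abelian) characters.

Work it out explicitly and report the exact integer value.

Gamma = < u, v | u^9 = v^31 > (torus knot T(9,31)); the central element u^9 = v^31 acts as +I or -I in any irreducible SL(2,C) representation.
This locks tr(u) to 2*cos(pi*alpha/9), alpha in 1..8, and tr(v) to 2*cos(pi*beta/31), beta in 1..30, on each component of irreducible characters.
Consistency of u^9 = (-1)^alpha I with v^31 = (-1)^beta I forces alpha = beta (mod 2).
Counting: 4 odd alphas x 15 odd betas + 4 even alphas x 15 even betas = 60 + 60 = 120.
That is 120 components of irreducible characters, and with the reducible (abelian) component the total is 121.

121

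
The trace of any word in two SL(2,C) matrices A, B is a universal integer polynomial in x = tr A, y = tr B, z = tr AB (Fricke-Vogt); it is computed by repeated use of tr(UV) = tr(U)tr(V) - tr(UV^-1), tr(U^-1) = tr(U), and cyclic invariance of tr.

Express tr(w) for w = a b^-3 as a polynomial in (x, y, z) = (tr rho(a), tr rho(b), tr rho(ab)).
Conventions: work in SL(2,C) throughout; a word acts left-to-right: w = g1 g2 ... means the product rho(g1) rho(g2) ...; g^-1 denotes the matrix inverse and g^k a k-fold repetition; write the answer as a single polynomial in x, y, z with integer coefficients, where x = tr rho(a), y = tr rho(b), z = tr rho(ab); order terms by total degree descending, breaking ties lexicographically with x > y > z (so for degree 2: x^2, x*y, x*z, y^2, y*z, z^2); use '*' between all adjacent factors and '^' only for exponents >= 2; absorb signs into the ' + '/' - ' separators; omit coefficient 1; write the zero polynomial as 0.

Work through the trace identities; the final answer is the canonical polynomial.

x*y^3 - y^2*z - 2*x*y + z

trace(b^-1 a) = trace(a)*trace(b) - trace(a b)  (eliminate b^-1) = x*y - z
trace(a b^-2) = trace(b^-1 a)*trace(b) - trace(b^-1 a b)  (eliminate b^-1) = x*y^2 - y*z - x
trace(a b^-3) = trace(a b^-2)*trace(b) - trace(a b^-1)  (eliminate b^-1) = x*y^3 - y^2*z - 2*x*y + z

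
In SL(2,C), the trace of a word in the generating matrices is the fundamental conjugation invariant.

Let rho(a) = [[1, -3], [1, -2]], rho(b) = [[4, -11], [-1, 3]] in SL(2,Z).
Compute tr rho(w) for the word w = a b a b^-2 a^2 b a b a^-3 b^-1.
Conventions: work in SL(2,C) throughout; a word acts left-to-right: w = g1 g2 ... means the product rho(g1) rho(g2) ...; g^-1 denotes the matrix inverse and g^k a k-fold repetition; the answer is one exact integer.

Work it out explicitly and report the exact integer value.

rho(a) = [[1, -3], [1, -2]]
... * rho(b) = [[4, -11], [-1, 3]]  ->  [[7, -20], [6, -17]]
... * rho(a) = [[1, -3], [1, -2]]  ->  [[-13, 19], [-11, 16]]
... * rho(b^-1) = [[3, 11], [1, 4]]  ->  [[-20, -67], [-17, -57]]
... * rho(b^-1) = [[3, 11], [1, 4]]  ->  [[-127, -488], [-108, -415]]
... * rho(a) = [[1, -3], [1, -2]]  ->  [[-615, 1357], [-523, 1154]]
... * rho(a) = [[1, -3], [1, -2]]  ->  [[742, -869], [631, -739]]
... * rho(b) = [[4, -11], [-1, 3]]  ->  [[3837, -10769], [3263, -9158]]
... * rho(a) = [[1, -3], [1, -2]]  ->  [[-6932, 10027], [-5895, 8527]]
... * rho(b) = [[4, -11], [-1, 3]]  ->  [[-37755, 106333], [-32107, 90426]]
... * rho(a^-1) = [[-2, 3], [-1, 1]]  ->  [[-30823, -6932], [-26212, -5895]]
... * rho(a^-1) = [[-2, 3], [-1, 1]]  ->  [[68578, -99401], [58319, -84531]]
... * rho(a^-1) = [[-2, 3], [-1, 1]]  ->  [[-37755, 106333], [-32107, 90426]]
... * rho(b^-1) = [[3, 11], [1, 4]]  ->  [[-6932, 10027], [-5895, 8527]]
tr = -6932 + 8527 = 1595

1595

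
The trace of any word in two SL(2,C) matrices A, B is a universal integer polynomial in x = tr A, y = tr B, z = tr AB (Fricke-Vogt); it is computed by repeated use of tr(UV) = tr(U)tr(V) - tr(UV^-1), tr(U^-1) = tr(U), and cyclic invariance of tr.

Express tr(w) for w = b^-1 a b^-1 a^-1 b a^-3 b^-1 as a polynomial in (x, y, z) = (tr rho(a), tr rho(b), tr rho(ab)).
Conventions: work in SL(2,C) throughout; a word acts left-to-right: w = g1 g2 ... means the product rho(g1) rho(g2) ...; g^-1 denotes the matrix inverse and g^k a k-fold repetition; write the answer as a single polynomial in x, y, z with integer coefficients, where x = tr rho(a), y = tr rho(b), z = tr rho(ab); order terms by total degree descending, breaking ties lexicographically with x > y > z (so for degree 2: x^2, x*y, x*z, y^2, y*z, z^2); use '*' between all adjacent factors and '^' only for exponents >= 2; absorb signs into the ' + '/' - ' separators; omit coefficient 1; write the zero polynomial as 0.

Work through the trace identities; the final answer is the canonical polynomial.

x^4*y^3*z - x^5*y^2 - x^3*y^4 - 2*x^3*y^2*z^2 + x^4*y*z + x^2*y*z^3 + 5*x^3*y^2 + x*y^4 + 2*x*y^2*z^2 - 5*x^2*y*z - y^3*z - y*z^3 - 4*x*y^2 + x*z^2 + 3*y*z - x

trace(b^-1) = trace(b) = y
trace(a^2) = trace(a)*trace(a) - trace(1) = x^2 - 2
reduce: trace(a^2 b) = trace(a)*trace(b a) - trace(b) = x*z - y
trace(a b^-1 a) = trace(a^2)*trace(b) - trace(a^2 b) = x^2*y - x*z - y
so trace(a b a^2) = trace(a)*trace(b a^2) - trace(b a) = x^2*z - x*y - z
so trace(b a b a) = trace(a b)*trace(a b) - trace(1) = z^2 - 2
trace(b a b) = trace(b)*trace(a b) - trace(a) = y*z - x
trace(a b a^2 b) = trace(a)*trace(b a b a) - trace(b a b) = x*z^2 - y*z - x
reduce: trace(a b^-1 a b a) = trace(a b a^2)*trace(b) - trace(a b a^2 b) = x^2*y*z - x*y^2 - x*z^2 + x
so trace(a b a b a b) = trace(a b a b)*trace(a b) - trace(b a) = z^3 - 3*z
reduce: trace(a b^-1 a b a b) = trace(a b a b a)*trace(b) - trace(a b a b a b) = x*y*z^2 - y^2*z - z^3 - x*y + 3*z
reduce: trace(b a b^-1 a b^-1 a) = trace(a b^-1 a b a)*trace(b) - trace(a b^-1 a b a b) = x^2*y^2*z - x*y^3 - 2*x*y*z^2 + y^2*z + z^3 + 2*x*y - 3*z
trace(b^-1 a b^-1 a^-1 b a) = trace(b a b^-1 a b^-1)*trace(a) - trace(b a b^-1 a b^-1 a) = -x^2*y^2*z + x^3*y + x*y^3 + 2*x*y*z^2 - x^2*z - y^2*z - z^3 - 3*x*y + 3*z
trace(b^-1 a b^-1 a^-1 b a^-1) = trace(b^-1 a b^-1 a^-1 b)*trace(a) - trace(b^-1 a b^-1 a^-1 b a) = x^2*y^2*z - x^3*y - x*y^3 - 2*x*y*z^2 + x^2*z + y^2*z + z^3 + 4*x*y - 3*z
reduce: trace(a^-1 b^-2 a b^-1 a^-1 b) = trace(b^-1 a b^-1 a^-1 b a^-1)*trace(b) - trace(b^-1 a b^-1 a^-1 b a^-1 b) = x^2*y^3*z - x^3*y^2 - x*y^4 - 2*x*y^2*z^2 + x^2*y*z + y^3*z + y*z^3 + 4*x*y^2 - 3*y*z - x
reduce: trace(a b^-1) = trace(a)*trace(b) - trace(a b) = x*y - z
trace(b^-1 a b^-1) = trace(a b^-1)*trace(b) - trace(a) = x*y^2 - y*z - x
so trace(a b^-1 a b) = trace(a b a)*trace(b) - trace(a b a b) = x*y*z - y^2 - z^2 + 2
trace(b^-1 a b^-1 a) = trace(a b^-1 a)*trace(b) - trace(a b^-1 a b) = x^2*y^2 - 2*x*y*z + z^2 - 2
reduce: trace(b^-1 a b^-1 a^-1) = trace(b^-1 a b^-1)*trace(a) - trace(b^-1 a b^-1 a) = x*y*z - x^2 - z^2 + 2
trace(a^-1 b^-2 a b^-1 a^-1 b a^-1) = trace(a^-1 b^-2 a b^-1 a^-1 b)*trace(a) - trace(a^-1 b^-2 a b^-1 a^-1 b a) = x^3*y^3*z - x^4*y^2 - x^2*y^4 - 2*x^2*y^2*z^2 + x^3*y*z + x*y^3*z + x*y*z^3 + 4*x^2*y^2 - 4*x*y*z + z^2 - 2
trace(b^-1 a b^-1 a^-1 b a^-3 b^-1) = trace(a^-1 b^-2 a b^-1 a^-1 b a^-1)*trace(a) - trace(a^-1 b^-2 a b^-1 a^-1 b) = x^4*y^3*z - x^5*y^2 - x^3*y^4 - 2*x^3*y^2*z^2 + x^4*y*z + x^2*y*z^3 + 5*x^3*y^2 + x*y^4 + 2*x*y^2*z^2 - 5*x^2*y*z - y^3*z - y*z^3 - 4*x*y^2 + x*z^2 + 3*y*z - x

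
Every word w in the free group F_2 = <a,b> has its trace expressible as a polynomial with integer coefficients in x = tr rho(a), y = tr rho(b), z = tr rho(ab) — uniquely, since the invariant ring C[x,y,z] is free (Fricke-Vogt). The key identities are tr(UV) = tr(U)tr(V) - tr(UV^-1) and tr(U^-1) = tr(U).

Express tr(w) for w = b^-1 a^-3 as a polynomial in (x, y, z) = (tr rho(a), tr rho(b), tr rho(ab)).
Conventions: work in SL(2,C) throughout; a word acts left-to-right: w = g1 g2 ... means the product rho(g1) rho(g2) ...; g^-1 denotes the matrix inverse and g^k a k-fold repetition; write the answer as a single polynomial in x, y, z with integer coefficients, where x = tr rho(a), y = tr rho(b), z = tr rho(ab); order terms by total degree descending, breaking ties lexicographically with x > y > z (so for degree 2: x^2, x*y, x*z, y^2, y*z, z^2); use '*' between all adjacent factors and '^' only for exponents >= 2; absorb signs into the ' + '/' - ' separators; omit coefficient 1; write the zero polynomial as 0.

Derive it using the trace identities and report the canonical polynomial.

x^2*z - x*y - z

next, tr(b^-1) = tr(b) = y
next, tr(b^-1 a) = tr(a) tr(b) - tr(a b) = x*y - z
tr(b^-1 a^-1) = tr(b^-1) tr(a) - tr(b^-1 a) = z
and tr(a^-1 b^-1 a^-1) = tr(b^-1 a^-1) tr(a) - tr(b^-1) = x*z - y
tr(b^-1 a^-3) = tr(a^-1 b^-1 a^-1) tr(a) - tr(a^-1 b^-1) = x^2*z - x*y - z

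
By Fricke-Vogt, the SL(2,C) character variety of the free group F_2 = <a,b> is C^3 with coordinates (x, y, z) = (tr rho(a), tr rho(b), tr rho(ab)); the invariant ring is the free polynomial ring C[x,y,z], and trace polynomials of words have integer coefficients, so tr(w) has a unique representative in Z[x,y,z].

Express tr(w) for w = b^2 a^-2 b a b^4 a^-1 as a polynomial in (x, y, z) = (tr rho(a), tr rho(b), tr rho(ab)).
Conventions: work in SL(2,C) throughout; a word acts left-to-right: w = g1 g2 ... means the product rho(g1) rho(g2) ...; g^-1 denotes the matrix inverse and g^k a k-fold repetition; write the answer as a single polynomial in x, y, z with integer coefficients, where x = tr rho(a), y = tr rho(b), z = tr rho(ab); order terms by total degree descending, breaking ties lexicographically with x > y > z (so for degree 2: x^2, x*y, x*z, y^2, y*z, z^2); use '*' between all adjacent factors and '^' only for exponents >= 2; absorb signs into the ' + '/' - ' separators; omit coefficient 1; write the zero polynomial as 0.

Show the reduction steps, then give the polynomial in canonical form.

x^3*y^6*z - x^4*y^5 - 2*x^2*y^5*z^2 - 2*x^3*y^4*z - x*y^6*z + x*y^4*z^3 + 3*x^4*y^3 + 2*x^2*y^5 + 5*x^2*y^3*z^2 + y^5*z^2 + 2*x*y^4*z - 2*x*y^2*z^3 - 2*x^4*y - 7*x^2*y^3 - 2*x^2*y*z^2 - 3*y^3*z^2 + 6*x^2*y + 2*y*z^2 + x*z - y

trace(a b^2) = trace(b) * trace(a b) - trace(a)   [square of b] = y*z - x
trace(b^2 a b) = trace(b) * trace(a b^2) - trace(a b)   [square of b] = y^2*z - x*y - z
trace(b a b^3) = trace(b) * trace(b^2 a b) - trace(b^2 a)   [square of b] = y^3*z - x*y^2 - 2*y*z + x
trace(a b^5) = trace(b) * trace(b a b^3) - trace(b a b^2)   [square of b] = y^4*z - x*y^3 - 3*y^2*z + 2*x*y + z
trace(b^4 a b^2) = trace(b) * trace(a b^5) - trace(a b^4)   [square of b] = y^5*z - x*y^4 - 4*y^3*z + 3*x*y^2 + 3*y*z - x
trace(b^3 a b^4) = trace(b) * trace(b^4 a b^2) - trace(b^4 a b)   [square of b] = y^6*z - x*y^5 - 5*y^4*z + 4*x*y^3 + 6*y^2*z - 3*x*y - z
trace(a b a b) = trace(b a) * trace(b a) - trace(1)   [split at a repeated b] = z^2 - 2
trace(a b a) = trace(a) * trace(b a) - trace(b)   [square of a] = x*z - y
trace(a b^2 a b) = trace(b) * trace(a b a b) - trace(a b a)   [square of b] = y*z^2 - x*z - y
trace(b^2) = trace(b) * trace(b) - trace(1)   [square of b] = y^2 - 2
trace(a b^2 a) = trace(a) * trace(b^2 a) - trace(b^2)   [square of a] = x*y*z - x^2 - y^2 + 2
trace(a b^2 a b^2) = trace(b) * trace(a b^2 a b) - trace(a b^2 a)   [square of b] = y^2*z^2 - 2*x*y*z + x^2 - 2
trace(a b^3 a b^2) = trace(b) * trace(a b^2 a b^2) - trace(a b^2 a b)   [square of b] = y^3*z^2 - 2*x*y^2*z + x^2*y - y*z^2 + x*z - y
trace(a b^3 a b) = trace(b) * trace(b a b a b) - trace(b a b a)   [square of b] = y^2*z^2 - x*y*z - y^2 - z^2 + 2
trace(b a b^3 a b^2) = trace(b) * trace(a b^3 a b^2) - trace(a b^3 a b)   [square of b] = y^4*z^2 - 2*x*y^3*z + x^2*y^2 - 2*y^2*z^2 + 2*x*y*z + z^2 - 2
trace(b^3 a b^4 a) = trace(b) * trace(b a b^3 a b^2) - trace(b a b^3 a b)   [square of b] = y^5*z^2 - 2*x*y^4*z + x^2*y^3 - 3*y^3*z^2 + 4*x*y^2*z - x^2*y + 2*y*z^2 - x*z - y
trace(b a b^4 a^-1 b^2) = trace(b^3 a b^4) * trace(a) - trace(b^3 a b^4 a)   [inverse elimination on a] = x*y^6*z - x^2*y^5 - y^5*z^2 - 3*x*y^4*z + 3*x^2*y^3 + 3*y^3*z^2 + 2*x*y^2*z - 2*x^2*y - 2*y*z^2 + y
trace(a b a b^4) = trace(b) * trace(b a b a b^2) - trace(b a b a b)   [square of b] = y^3*z^2 - x*y^2*z - y^3 - 2*y*z^2 + x*z + 3*y
trace(b^4 a b a b) = trace(b) * trace(a b a b^4) - trace(a b a b^3)   [square of b] = y^4*z^2 - x*y^3*z - y^4 - 3*y^2*z^2 + 2*x*y*z + 4*y^2 + z^2 - 2
trace(b^2 a b a b^4) = trace(b) * trace(b^4 a b a b) - trace(b^4 a b a)   [square of b] = y^5*z^2 - x*y^4*z - y^5 - 4*y^3*z^2 + 3*x*y^2*z + 5*y^3 + 3*y*z^2 - x*z - 5*y
trace(a b a b a b) = trace(a b) * trace(a b a b) - trace(a^-1 b^-1)   [split at a repeated a] = z^3 - 3*z
trace(a b a b a) = trace(a) * trace(b a b a) - trace(b a b)   [square of a] = x*z^2 - y*z - x
trace(a b a b a b^2) = trace(b) * trace(a b a b a b) - trace(a b a b a)   [square of b] = y*z^3 - x*z^2 - 2*y*z + x
trace(b a b a b a b^2) = trace(b) * trace(a b a b a b^2) - trace(a b a b a b)   [square of b] = y^2*z^3 - x*y*z^2 - 2*y^2*z - z^3 + x*y + 3*z
trace(a b a b^4 a b) = trace(b) * trace(b a b a b a b^2) - trace(b a b a b a b)   [square of b] = y^3*z^3 - x*y^2*z^2 - 2*y^3*z - 2*y*z^3 + x*y^2 + x*z^2 + 5*y*z - x
trace(a b a b^4 a) = trace(a) * trace(b a b^4 a) - trace(b a b^4)   [square of a] = x*y^3*z^2 - x^2*y^2*z - y^4*z - 2*x*y*z^2 + x^2*z + 3*y^2*z + x*y - z
trace(b^2 a b a b^4 a) = trace(b) * trace(a b a b^4 a b) - trace(a b a b^4 a)   [square of b] = y^4*z^3 - 2*x*y^3*z^2 + x^2*y^2*z - y^4*z - 2*y^2*z^3 + x*y^3 + 3*x*y*z^2 - x^2*z + 2*y^2*z - 2*x*y + z
trace(b a b^4 a^-1 b^2 a) = trace(b^2 a b a b^4) * trace(a) - trace(b^2 a b a b^4 a)   [inverse elimination on a] = x*y^5*z^2 - x^2*y^4*z - y^4*z^3 - x*y^5 - 2*x*y^3*z^2 + 2*x^2*y^2*z + y^4*z + 2*y^2*z^3 + 4*x*y^3 - 2*y^2*z - 3*x*y - z
trace(b a b^4 a^-1 b^2 a^-1) = trace(b a b^4 a^-1 b^2) * trace(a) - trace(b a b^4 a^-1 b^2 a)   [inverse elimination on a] = x^2*y^6*z - x^3*y^5 - 2*x*y^5*z^2 - 2*x^2*y^4*z + y^4*z^3 + 3*x^3*y^3 + x*y^5 + 5*x*y^3*z^2 - y^4*z - 2*y^2*z^3 - 2*x^3*y - 4*x*y^3 - 2*x*y*z^2 + 2*y^2*z + 4*x*y + z
trace(b^2 a^-2 b a b^4 a^-1) = trace(b a b^4 a^-1 b^2 a^-1) * trace(a) - trace(b a b^4 a^-1 b^2)   [inverse elimination on a] = x^3*y^6*z - x^4*y^5 - 2*x^2*y^5*z^2 - 2*x^3*y^4*z - x*y^6*z + x*y^4*z^3 + 3*x^4*y^3 + 2*x^2*y^5 + 5*x^2*y^3*z^2 + y^5*z^2 + 2*x*y^4*z - 2*x*y^2*z^3 - 2*x^4*y - 7*x^2*y^3 - 2*x^2*y*z^2 - 3*y^3*z^2 + 6*x^2*y + 2*y*z^2 + x*z - y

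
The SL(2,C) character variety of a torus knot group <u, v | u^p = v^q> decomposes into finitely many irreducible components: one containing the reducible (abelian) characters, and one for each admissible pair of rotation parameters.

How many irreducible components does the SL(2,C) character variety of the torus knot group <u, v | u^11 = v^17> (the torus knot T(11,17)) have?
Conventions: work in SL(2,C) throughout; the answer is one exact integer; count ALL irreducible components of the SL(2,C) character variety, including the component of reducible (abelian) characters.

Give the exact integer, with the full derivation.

81

In the torus knot group T(11,17), u^11 = v^17 is central, so an irreducible representation sends it to +I or -I (Schur).
So on each irreducible component the traces are pinned: tr(u) = 2*cos(pi*alpha/11) with 1 <= alpha <= 10, tr(v) = 2*cos(pi*beta/17) with 1 <= beta <= 16.
The two central values (-1)^alpha I and (-1)^beta I must be the same matrix, so alpha and beta share a parity.
Counting: 5 odd alphas x 8 odd betas + 5 even alphas x 8 even betas = 40 + 40 = 80.
components with irreducible characters: 80; plus the single component of reducible (abelian) characters: total 81.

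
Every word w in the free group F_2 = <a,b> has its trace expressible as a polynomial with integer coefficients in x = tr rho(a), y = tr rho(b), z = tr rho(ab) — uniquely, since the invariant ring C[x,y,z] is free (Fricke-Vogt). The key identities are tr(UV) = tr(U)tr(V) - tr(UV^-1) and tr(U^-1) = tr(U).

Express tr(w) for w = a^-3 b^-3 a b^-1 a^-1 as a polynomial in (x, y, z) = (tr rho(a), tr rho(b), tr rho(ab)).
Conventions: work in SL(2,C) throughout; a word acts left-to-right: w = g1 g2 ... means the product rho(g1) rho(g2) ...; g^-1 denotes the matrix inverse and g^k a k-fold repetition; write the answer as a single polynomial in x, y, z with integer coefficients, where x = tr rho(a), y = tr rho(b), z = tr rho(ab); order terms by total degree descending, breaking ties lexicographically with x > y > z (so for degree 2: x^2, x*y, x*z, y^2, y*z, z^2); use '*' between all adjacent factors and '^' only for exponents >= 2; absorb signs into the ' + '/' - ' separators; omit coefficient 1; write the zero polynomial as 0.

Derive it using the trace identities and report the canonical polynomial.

x^4*y^3*z - x^5*y^2 - x^3*y^4 - x^3*y^2*z^2 - x^4*y*z - x^2*y^3*z + x^5 + 6*x^3*y^2 + x^3*z^2 + x*y^4 + 2*x*y^2*z^2 - y^3*z - 5*x^3 - 5*x*y^2 - 2*x*z^2 + 2*y*z + 5*x

trace(b^-1) = trace(b) = y
trace(b^-2) = trace(b^-1)*trace(b) - trace(1)  (eliminate b^-1) = y^2 - 2
trace(a b^-1) = trace(a)*trace(b) - trace(a b)  (eliminate b^-1) = x*y - z
trace(b^-2 a) = trace(a b^-1)*trace(b) - trace(a)  (eliminate b^-1) = x*y^2 - y*z - x
trace(b^-2 a^-1) = trace(b^-2)*trace(a) - trace(b^-2 a)  (eliminate a^-1) = y*z - x
trace(a^-2 b^-2) = trace(b^-2 a^-1)*trace(a) - trace(b^-2)  (eliminate a^-1) = x*y*z - x^2 - y^2 + 2
trace(a b a) = trace(a)*trace(b a) - trace(b)  (reduce the a square) = x*z - y
trace(a b a b) = trace(a b)*trace(a b) - trace(1)  (split on a) = z^2 - 2
trace(b^-1 a b a) = trace(a b a)*trace(b) - trace(a b a b)  (eliminate b^-1) = x*y*z - y^2 - z^2 + 2
trace(a b a^-1 b^-1) = trace(b^-1 a b)*trace(a) - trace(b^-1 a b a)  (eliminate a^-1) = -x*y*z + x^2 + y^2 + z^2 - 2
trace(b^-2 a b a^-1) = trace(a b a^-1 b^-1)*trace(b) - trace(a b a^-1)  (eliminate b^-1) = -x*y^2*z + x^2*y + y^3 + y*z^2 - 3*y
trace(a^-2 b^-2 a b) = trace(b^-2 a b a^-1)*trace(a) - trace(b^-2 a b)  (eliminate a^-1) = -x^2*y^2*z + x^3*y + x*y^3 + x*y*z^2 - 4*x*y + z
trace(a^-3 b^-2 a b) = trace(a^-2 b^-2 a b)*trace(a) - trace(a^-2 b^-2 a b a)  (eliminate a^-1) = -x^3*y^2*z + x^4*y + x^2*y^3 + x^2*y*z^2 + x*y^2*z - 5*x^2*y - y^3 - y*z^2 + x*z + 3*y
trace(a b^-1 a^-3 b^-2) = trace(a^-3 b^-2 a)*trace(b) - trace(a^-3 b^-2 a b)  (eliminate b^-1) = x^3*y^2*z - x^4*y - x^2*y^3 - x^2*y*z^2 + 4*x^2*y + y*z^2 - x*z - y
trace(a^-2 b) = trace(b a^-1)*trace(a) - trace(b)  (eliminate a^-1) = x^2*y - x*z - y
trace(b a b a^-1) = trace(b a b)*trace(a) - trace(b a b a)  (eliminate a^-1) = x*y*z - x^2 - z^2 + 2
trace(b a b a^-2) = trace(b a b a^-1)*trace(a) - trace(b a b)  (eliminate a^-1) = x^2*y*z - x^3 - x*z^2 - y*z + 3*x
trace(a^-3 b a b) = trace(b a b a^-2)*trace(a) - trace(b a b a^-1)  (eliminate a^-1) = x^3*y*z - x^4 - x^2*z^2 - 2*x*y*z + 4*x^2 + z^2 - 2
trace(a b^-1 a^-3 b) = trace(a^-3 b a)*trace(b) - trace(a^-3 b a b)  (eliminate b^-1) = -x^3*y*z + x^4 + x^2*y^2 + x^2*z^2 + x*y*z - 4*x^2 - y^2 - z^2 + 2
trace(a b^-1 a^-3 b^-1) = trace(a b^-1 a^-3)*trace(b) - trace(a b^-1 a^-3 b)  (eliminate b^-1) = x^3*y*z - x^4 - x^2*y^2 - x^2*z^2 + 4*x^2 + z^2 - 2
trace(a^-3 b^-3 a b^-1) = trace(a b^-1 a^-3 b^-2)*trace(b) - trace(a b^-1 a^-3 b^-1)  (eliminate b^-1) = x^3*y^3*z - x^4*y^2 - x^2*y^4 - x^2*y^2*z^2 - x^3*y*z + x^4 + 5*x^2*y^2 + x^2*z^2 + y^2*z^2 - x*y*z - 4*x^2 - y^2 - z^2 + 2
trace(a b^-1 a^-2 b) = trace(a^-1 b a b^-1)*trace(a) - trace(a^-1 b a b^-1 a)  (eliminate a^-1) = -x^2*y*z + x^3 + x*y^2 + x*z^2 - 3*x
trace(a b^-1 a^-2 b^-1) = trace(a b^-1 a^-2)*trace(b) - trace(a b^-1 a^-2 b)  (eliminate b^-1) = x^2*y*z - x^3 - x*y^2 - x*z^2 + y*z + 3*x
trace(b^-1 a b^-1 a^-2 b^-1) = trace(a b^-1 a^-2 b^-1)*trace(b) - trace(a b^-1 a^-2)  (eliminate b^-1) = x^2*y^2*z - x^3*y - x*y^3 - x*y*z^2 + y^2*z + 3*x*y - z
trace(a^-2 b^-3 a b^-1) = trace(b^-1 a b^-1 a^-2 b^-1)*trace(b) - trace(b^-1 a b^-1 a^-2)  (eliminate b^-1) = x^2*y^3*z - x^3*y^2 - x*y^4 - x*y^2*z^2 - x^2*y*z + y^3*z + x^3 + 4*x*y^2 + x*z^2 - 2*y*z - 3*x
trace(a^-3 b^-3 a b^-1 a^-1) = trace(a^-3 b^-3 a b^-1)*trace(a) - trace(a^-3 b^-3 a b^-1 a)  (eliminate a^-1) = x^4*y^3*z - x^5*y^2 - x^3*y^4 - x^3*y^2*z^2 - x^4*y*z - x^2*y^3*z + x^5 + 6*x^3*y^2 + x^3*z^2 + x*y^4 + 2*x*y^2*z^2 - y^3*z - 5*x^3 - 5*x*y^2 - 2*x*z^2 + 2*y*z + 5*x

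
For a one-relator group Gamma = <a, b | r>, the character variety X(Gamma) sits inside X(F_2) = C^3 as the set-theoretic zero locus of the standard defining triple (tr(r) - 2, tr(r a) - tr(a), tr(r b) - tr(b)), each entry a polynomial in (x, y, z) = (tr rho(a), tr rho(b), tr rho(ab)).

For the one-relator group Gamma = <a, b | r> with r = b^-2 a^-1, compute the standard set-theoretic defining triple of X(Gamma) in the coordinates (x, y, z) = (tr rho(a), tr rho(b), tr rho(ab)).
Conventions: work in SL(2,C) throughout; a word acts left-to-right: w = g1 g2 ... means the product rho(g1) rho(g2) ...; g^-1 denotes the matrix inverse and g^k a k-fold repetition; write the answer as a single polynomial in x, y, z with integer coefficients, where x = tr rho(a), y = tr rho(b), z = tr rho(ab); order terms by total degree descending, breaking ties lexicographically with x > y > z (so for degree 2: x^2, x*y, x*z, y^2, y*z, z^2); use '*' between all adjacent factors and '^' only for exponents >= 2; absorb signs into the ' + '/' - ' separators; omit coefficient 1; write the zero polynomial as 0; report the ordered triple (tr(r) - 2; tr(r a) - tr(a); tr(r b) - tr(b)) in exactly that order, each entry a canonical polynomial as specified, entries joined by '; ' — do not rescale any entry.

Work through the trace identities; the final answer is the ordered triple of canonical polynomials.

so tr(b^-1) = tr(b) = y
tr(b^-1 a) = tr(a)*tr(b) - tr(a b)  (eliminate b^-1) = x*y - z
tr(b^-1 a^-1) = tr(b^-1)*tr(a) - tr(b^-1 a)  (eliminate a^-1) = z
tr(b^-2 a^-1) = tr(b^-1 a^-1)*tr(b) - tr(b^-1 a^-1 b)  (eliminate b^-1) = y*z - x
tr(b^-2) = tr(b^-1)*tr(b) - tr(1) = y^2 - 2
assemble the triple (tr(r) - 2; tr(r a) - x; tr(r b) - y)

y*z - x - 2; y^2 - x - 2; -y + z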